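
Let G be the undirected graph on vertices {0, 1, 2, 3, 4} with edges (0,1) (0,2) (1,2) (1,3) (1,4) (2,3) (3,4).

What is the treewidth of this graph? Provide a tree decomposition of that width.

The largest bag has 3 vertices, giving width 2; this decomposition certifies tw(G) ≤ 2. On the other hand G contains the 3-clique {0, 1, 2}. A clique must lie in a single bag of any decomposition, so no decomposition can have width below 2. The upper and lower bounds meet at 2, so that is the treewidth.

Treewidth 2.
One optimal decomposition is:
Bags: B1 = {0, 1, 2}  B2 = {1, 2, 3}  B3 = {1, 3, 4}
Tree: B1–B2, B2–B3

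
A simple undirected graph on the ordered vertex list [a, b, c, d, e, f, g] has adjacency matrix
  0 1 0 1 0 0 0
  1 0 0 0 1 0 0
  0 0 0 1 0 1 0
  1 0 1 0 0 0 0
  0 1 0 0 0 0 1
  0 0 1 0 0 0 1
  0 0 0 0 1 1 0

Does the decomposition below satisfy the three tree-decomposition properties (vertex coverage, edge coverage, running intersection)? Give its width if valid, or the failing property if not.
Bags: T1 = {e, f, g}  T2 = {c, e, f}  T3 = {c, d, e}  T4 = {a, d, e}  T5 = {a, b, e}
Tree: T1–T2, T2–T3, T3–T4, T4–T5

Yes; width 2.

Checking the three conditions: (i) the bags cover all of {a, b, c, d, e, f, g}; (ii) for each edge, some bag contains both endpoints; (iii) the bags containing any fixed vertex form a subtree. All hold, so the decomposition is valid with width 3 − 1 = 2.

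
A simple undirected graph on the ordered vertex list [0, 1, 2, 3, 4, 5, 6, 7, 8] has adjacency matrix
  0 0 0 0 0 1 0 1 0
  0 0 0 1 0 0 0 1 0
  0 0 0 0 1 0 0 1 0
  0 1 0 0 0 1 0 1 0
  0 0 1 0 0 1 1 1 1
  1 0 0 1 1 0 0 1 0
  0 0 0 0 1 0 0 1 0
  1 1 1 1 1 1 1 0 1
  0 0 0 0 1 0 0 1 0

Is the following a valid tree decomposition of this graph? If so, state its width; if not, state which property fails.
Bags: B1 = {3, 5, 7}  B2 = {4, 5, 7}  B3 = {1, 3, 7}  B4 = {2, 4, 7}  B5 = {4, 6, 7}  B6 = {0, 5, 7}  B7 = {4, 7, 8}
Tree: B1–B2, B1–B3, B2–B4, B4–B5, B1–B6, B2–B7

Vertex coverage: the bags together contain {0, 1, 2, 3, 4, 5, 6, 7, 8}, the full vertex set. Edge coverage: each edge of G has both endpoints in at least one bag. Running intersection: for every vertex, the bags containing it form a connected subtree. All three properties hold, so this is a valid tree decomposition of width max|bag| − 1 = 2, and hence tw(G) ≤ 2.

Yes; width 2.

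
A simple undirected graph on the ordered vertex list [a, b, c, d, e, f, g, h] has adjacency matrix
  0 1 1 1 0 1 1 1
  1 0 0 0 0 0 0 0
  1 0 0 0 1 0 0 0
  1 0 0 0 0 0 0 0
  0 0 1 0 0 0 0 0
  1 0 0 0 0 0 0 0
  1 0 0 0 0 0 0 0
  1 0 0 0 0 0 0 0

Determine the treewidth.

1

A width-1 tree decomposition is:
Bags: B1 = {a, f}  B2 = {a, b}  B3 = {a, d}  B4 = {a, h}  B5 = {a, g}  B6 = {a, c}  B7 = {c, e}
Tree: B1–B2, B1–B3, B2–B4, B1–B5, B2–B6, B6–B7
Every bag has size at most 2, so the width is 2 − 1 = 1 and tw(G) ≤ 1. Any graph with an edge has treewidth ≥ 1, and G has the edge a–f. Combining the bounds, tw(G) = 1.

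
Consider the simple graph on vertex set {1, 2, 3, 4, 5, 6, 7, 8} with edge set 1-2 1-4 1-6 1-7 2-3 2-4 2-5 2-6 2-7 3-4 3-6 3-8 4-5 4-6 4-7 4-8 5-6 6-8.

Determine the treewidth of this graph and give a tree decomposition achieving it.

Every bag has size at most 4, so the width is 4 − 1 = 3 and tw(G) ≤ 3. On the other hand G contains the 4-clique {3, 4, 6, 8}. A clique must lie in a single bag of any decomposition, so no decomposition can have width below 3. Therefore the treewidth is 3.

Treewidth 3.
One optimal decomposition is:
Bags: B1 = {2, 4, 5, 6}  B2 = {1, 2, 4, 6}  B3 = {1, 2, 4, 7}  B4 = {2, 3, 4, 6}  B5 = {3, 4, 6, 8}
Tree: B1–B2, B2–B3, B2–B4, B4–B5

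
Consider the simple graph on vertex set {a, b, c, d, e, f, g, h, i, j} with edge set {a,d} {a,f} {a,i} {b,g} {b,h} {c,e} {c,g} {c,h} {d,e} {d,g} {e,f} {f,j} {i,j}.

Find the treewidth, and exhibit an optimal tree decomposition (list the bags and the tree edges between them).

Treewidth 2.
One such decomposition:
Bags: B1 = {a, i, j}  B2 = {a, f, j}  B3 = {a, d, f}  B4 = {d, e, f}  B5 = {d, e, g}  B6 = {c, e, g}  B7 = {b, c, g}  B8 = {b, c, h}
Tree: B1–B2, B2–B3, B3–B4, B4–B5, B5–B6, B6–B7, B7–B8

Each bag holds 3 vertices, so the decomposition has width 2, which upper-bounds the treewidth. For the lower bound, G contains the cycle i–j–f–a–i, so G is not a forest; only forests have treewidth ≤ 1, hence tw(G) ≥ 2. The upper and lower bounds meet at 2, so that is the treewidth.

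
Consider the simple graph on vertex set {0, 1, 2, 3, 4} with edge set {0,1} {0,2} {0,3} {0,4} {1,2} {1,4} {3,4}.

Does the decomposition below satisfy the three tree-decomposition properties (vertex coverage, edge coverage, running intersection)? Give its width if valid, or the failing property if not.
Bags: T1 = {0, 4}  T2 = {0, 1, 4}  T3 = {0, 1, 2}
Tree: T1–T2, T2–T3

No — vertex 3 appears in no bag.

A tree decomposition must satisfy three properties: every vertex lies in some bag; for every edge, both endpoints lie together in some bag; and for every vertex, the bags containing it form a connected subtree. Here vertex 3 appears in no bag, so the decomposition is invalid.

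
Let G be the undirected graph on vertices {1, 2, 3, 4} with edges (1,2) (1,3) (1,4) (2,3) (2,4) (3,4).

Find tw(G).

A width-3 tree decomposition is:
Bags: B1 = {1, 2, 3, 4}
Tree: (single bag)
With just one bag of size 4, the width is 4 − 1 = 3, so tw(G) ≤ 3. On the other hand G contains the 4-clique {1, 2, 3, 4}. A clique must lie in a single bag of any decomposition, so no decomposition can have width below 3. Therefore the treewidth is 3.

3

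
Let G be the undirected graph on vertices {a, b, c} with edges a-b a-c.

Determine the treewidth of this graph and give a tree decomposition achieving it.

Every bag has size at most 2, so the width is 2 − 1 = 1 and tw(G) ≤ 1. Since G has at least one edge (e.g. a–c), it is not an edgeless graph, so tw(G) ≥ 1. The upper and lower bounds meet at 1, so that is the treewidth.

Treewidth 1.
One such decomposition:
Bags: B1 = {a, c}  B2 = {a, b}
Tree: B1–B2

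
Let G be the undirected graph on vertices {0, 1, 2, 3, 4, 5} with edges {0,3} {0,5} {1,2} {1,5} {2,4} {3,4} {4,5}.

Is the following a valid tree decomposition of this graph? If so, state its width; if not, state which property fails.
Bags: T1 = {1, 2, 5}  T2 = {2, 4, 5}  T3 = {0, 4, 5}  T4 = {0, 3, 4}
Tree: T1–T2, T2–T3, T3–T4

Yes; width 2.

Every vertex of G appears in some bag (union = {0, 1, 2, 3, 4, 5}); every edge is covered by a bag; and for each vertex v the set of bags containing v is connected in the bag tree. The decomposition is therefore valid. The largest bag has 3 vertices, so the width is 2.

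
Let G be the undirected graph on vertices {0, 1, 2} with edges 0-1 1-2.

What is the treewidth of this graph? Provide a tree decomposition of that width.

Treewidth 1.
Bags: B1 = {1, 2}  B2 = {0, 1}
Tree: B1–B2

Every bag has size at most 2, so the width is 2 − 1 = 1 and tw(G) ≤ 1. Any graph with an edge has treewidth ≥ 1, and G has the edge 1–2. Hence tw(G) = 1 exactly.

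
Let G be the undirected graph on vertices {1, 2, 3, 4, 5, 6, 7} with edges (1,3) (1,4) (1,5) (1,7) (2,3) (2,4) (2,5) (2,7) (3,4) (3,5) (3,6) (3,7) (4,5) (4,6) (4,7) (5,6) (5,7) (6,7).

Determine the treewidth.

4

A width-4 tree decomposition is:
Bags: B1 = {3, 4, 5, 6, 7}  B2 = {1, 3, 4, 5, 7}  B3 = {2, 3, 4, 5, 7}
Tree: B1–B2, B2–B3
Each bag holds 5 vertices, so the decomposition has width 4, which upper-bounds the treewidth. For the lower bound, the 5 vertices {1, 3, 4, 5, 7} are pairwise adjacent, and any tree decomposition puts a clique entirely inside one bag — forcing width ≥ 4. Combining the bounds, tw(G) = 4.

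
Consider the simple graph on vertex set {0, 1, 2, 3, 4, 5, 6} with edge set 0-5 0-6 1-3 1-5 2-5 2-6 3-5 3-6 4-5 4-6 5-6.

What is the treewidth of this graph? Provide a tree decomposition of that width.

The largest bag has 3 vertices, giving width 2; this decomposition certifies tw(G) ≤ 2. For the lower bound, the 3 vertices {1, 3, 5} are pairwise adjacent, and any tree decomposition puts a clique entirely inside one bag — forcing width ≥ 2. The upper and lower bounds meet at 2, so that is the treewidth.

Treewidth 2.
Bags: B1 = {3, 5, 6}  B2 = {2, 5, 6}  B3 = {0, 5, 6}  B4 = {1, 3, 5}  B5 = {4, 5, 6}
Tree: B1–B2, B2–B3, B1–B4, B2–B5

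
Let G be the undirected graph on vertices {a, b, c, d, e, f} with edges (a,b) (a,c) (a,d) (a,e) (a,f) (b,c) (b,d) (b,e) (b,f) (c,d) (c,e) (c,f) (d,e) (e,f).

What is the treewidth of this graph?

4

A width-4 tree decomposition is:
Bags: B1 = {a, b, c, e, f}  B2 = {a, b, c, d, e}
Tree: B1–B2
Each bag holds 5 vertices, so the decomposition has width 4, which upper-bounds the treewidth. On the other hand G contains the 5-clique {a, b, c, d, e}. A clique must lie in a single bag of any decomposition, so no decomposition can have width below 4. Hence tw(G) = 4 exactly.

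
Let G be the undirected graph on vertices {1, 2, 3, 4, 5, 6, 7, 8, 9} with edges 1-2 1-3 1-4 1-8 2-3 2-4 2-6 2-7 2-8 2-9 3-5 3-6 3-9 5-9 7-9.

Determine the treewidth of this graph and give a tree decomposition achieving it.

Every bag has size at most 3, so the width is 3 − 1 = 2 and tw(G) ≤ 2. Conversely, {1, 2, 8} is a clique of size 3, and the vertices of any clique must share a bag in every tree decomposition; so some bag has ≥ 3 vertices and tw(G) ≥ 2. Combining the bounds, tw(G) = 2.

Treewidth 2.
Bags: B1 = {2, 3, 9}  B2 = {2, 3, 6}  B3 = {1, 2, 3}  B4 = {1, 2, 4}  B5 = {2, 7, 9}  B6 = {3, 5, 9}  B7 = {1, 2, 8}
Tree: B1–B2, B1–B3, B3–B4, B1–B5, B1–B6, B3–B7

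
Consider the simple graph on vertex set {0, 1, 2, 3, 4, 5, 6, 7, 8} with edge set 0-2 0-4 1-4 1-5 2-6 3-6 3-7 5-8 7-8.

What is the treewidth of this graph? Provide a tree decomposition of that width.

Every bag has size at most 3, so the width is 3 − 1 = 2 and tw(G) ≤ 2. The edges 6–2–0–4–1–5–8–7–3–6 form a cycle, so G is not a tree and its treewidth is at least 2. Hence tw(G) = 2 exactly.

Treewidth 2.
Bags: B1 = {0, 2, 6}  B2 = {0, 4, 6}  B3 = {1, 4, 6}  B4 = {1, 5, 6}  B5 = {5, 6, 8}  B6 = {6, 7, 8}  B7 = {3, 6, 7}
Tree: B1–B2, B2–B3, B3–B4, B4–B5, B5–B6, B6–B7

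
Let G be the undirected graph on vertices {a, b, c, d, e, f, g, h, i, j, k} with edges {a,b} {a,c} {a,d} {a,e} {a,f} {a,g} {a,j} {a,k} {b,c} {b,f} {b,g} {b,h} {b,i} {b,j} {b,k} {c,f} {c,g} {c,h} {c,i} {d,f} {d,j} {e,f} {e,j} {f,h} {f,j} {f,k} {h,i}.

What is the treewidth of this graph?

A width-3 tree decomposition is:
Bags: B1 = {a, b, c, f}  B2 = {a, b, f, j}  B3 = {a, b, f, k}  B4 = {b, c, f, h}  B5 = {a, b, c, g}  B6 = {a, e, f, j}  B7 = {a, d, f, j}  B8 = {b, c, h, i}
Tree: B1–B2, B2–B3, B1–B4, B1–B5, B2–B6, B2–B7, B4–B8
Every bag has size at most 4, so the width is 4 − 1 = 3 and tw(G) ≤ 3. For the lower bound, the 4 vertices {a, b, c, g} are pairwise adjacent, and any tree decomposition puts a clique entirely inside one bag — forcing width ≥ 3. Therefore the treewidth is 3.

3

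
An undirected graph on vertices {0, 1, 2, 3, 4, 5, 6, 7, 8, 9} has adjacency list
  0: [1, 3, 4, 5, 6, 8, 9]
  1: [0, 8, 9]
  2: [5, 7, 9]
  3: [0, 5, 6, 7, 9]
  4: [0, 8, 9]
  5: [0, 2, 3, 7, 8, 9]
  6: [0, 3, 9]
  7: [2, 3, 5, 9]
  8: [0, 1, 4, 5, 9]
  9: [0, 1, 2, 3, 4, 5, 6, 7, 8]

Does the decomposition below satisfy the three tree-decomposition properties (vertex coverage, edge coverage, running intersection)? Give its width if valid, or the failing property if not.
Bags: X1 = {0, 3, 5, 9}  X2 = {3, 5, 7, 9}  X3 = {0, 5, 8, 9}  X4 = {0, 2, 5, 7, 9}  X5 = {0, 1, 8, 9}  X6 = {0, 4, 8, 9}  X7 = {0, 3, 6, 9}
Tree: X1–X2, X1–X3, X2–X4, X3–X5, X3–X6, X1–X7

No — bags containing vertex 0 are not connected in the tree.

A tree decomposition must satisfy three properties: every vertex lies in some bag; for every edge, both endpoints lie together in some bag; and for every vertex, the bags containing it form a connected subtree. Here bags containing vertex 0 are not connected in the tree, so the decomposition is invalid.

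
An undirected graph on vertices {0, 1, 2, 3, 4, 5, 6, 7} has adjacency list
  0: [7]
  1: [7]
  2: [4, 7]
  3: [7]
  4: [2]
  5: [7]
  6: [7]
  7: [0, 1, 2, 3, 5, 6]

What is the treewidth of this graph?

A width-1 tree decomposition is:
Bags: B1 = {0, 7}  B2 = {5, 7}  B3 = {6, 7}  B4 = {3, 7}  B5 = {2, 7}  B6 = {2, 4}  B7 = {1, 7}
Tree: B1–B2, B2–B3, B3–B4, B3–B5, B5–B6, B3–B7
Each bag holds 2 vertices, so the decomposition has width 1, which upper-bounds the treewidth. Any graph with an edge has treewidth ≥ 1, and G has the edge 0–7. Therefore the treewidth is 1.

1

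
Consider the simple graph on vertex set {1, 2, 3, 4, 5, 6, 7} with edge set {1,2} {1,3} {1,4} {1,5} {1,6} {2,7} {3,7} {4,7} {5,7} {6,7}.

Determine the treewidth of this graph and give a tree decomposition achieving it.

Each bag holds 3 vertices, so the decomposition has width 2, which upper-bounds the treewidth. The edges 7–4–1–3–7 form a cycle, so G is not a tree and its treewidth is at least 2. The upper and lower bounds meet at 2, so that is the treewidth.

Treewidth 2.
Bags: B1 = {1, 4, 7}  B2 = {1, 3, 7}  B3 = {1, 2, 7}  B4 = {1, 5, 7}  B5 = {1, 6, 7}
Tree: B1–B2, B2–B3, B3–B4, B4–B5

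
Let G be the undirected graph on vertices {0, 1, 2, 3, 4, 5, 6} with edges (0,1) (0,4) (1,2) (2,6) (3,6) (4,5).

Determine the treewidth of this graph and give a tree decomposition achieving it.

The largest bag has 2 vertices, giving width 1; this decomposition certifies tw(G) ≤ 1. Since G has at least one edge (e.g. 5–4), it is not an edgeless graph, so tw(G) ≥ 1. Hence tw(G) = 1 exactly.

Treewidth 1.
One optimal decomposition is:
Bags: B1 = {4, 5}  B2 = {0, 4}  B3 = {0, 1}  B4 = {1, 2}  B5 = {2, 6}  B6 = {3, 6}
Tree: B1–B2, B2–B3, B3–B4, B4–B5, B5–B6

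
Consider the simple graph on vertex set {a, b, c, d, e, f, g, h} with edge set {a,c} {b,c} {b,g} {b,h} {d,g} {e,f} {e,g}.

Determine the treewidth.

1

A width-1 tree decomposition is:
Bags: B1 = {d, g}  B2 = {e, g}  B3 = {b, g}  B4 = {e, f}  B5 = {b, h}  B6 = {b, c}  B7 = {a, c}
Tree: B1–B2, B1–B3, B2–B4, B3–B5, B3–B6, B6–B7
The largest bag has 2 vertices, giving width 1; this decomposition certifies tw(G) ≤ 1. G has an edge, so its treewidth is at least 1. Therefore the treewidth is 1.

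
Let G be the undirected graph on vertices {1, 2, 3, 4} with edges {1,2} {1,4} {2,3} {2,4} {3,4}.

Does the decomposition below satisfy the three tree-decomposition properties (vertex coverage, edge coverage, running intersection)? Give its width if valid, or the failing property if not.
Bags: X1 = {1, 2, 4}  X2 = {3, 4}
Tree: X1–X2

A tree decomposition must satisfy three properties: every vertex lies in some bag; for every edge, both endpoints lie together in some bag; and for every vertex, the bags containing it form a connected subtree. Here edge (2,3) lies in no bag, so the decomposition is invalid.

No — edge (2,3) lies in no bag.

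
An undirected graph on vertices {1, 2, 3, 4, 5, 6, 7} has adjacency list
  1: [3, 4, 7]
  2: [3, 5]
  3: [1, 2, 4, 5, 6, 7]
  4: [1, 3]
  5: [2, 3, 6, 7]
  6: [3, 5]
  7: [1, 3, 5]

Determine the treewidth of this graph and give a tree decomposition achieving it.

The largest bag has 3 vertices, giving width 2; this decomposition certifies tw(G) ≤ 2. Conversely, {1, 3, 4} is a clique of size 3, and the vertices of any clique must share a bag in every tree decomposition; so some bag has ≥ 3 vertices and tw(G) ≥ 2. Hence tw(G) = 2 exactly.

Treewidth 2.
Bags: B1 = {1, 3, 7}  B2 = {1, 3, 4}  B3 = {3, 5, 7}  B4 = {3, 5, 6}  B5 = {2, 3, 5}
Tree: B1–B2, B1–B3, B3–B4, B4–B5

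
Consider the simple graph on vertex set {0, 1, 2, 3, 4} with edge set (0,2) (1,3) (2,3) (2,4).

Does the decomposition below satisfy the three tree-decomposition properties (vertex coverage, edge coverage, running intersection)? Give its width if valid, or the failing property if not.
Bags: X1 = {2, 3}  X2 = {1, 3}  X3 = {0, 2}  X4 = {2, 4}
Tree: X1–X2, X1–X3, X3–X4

Vertex coverage: the bags together contain {0, 1, 2, 3, 4}, the full vertex set. Edge coverage: each edge of G has both endpoints in at least one bag. Running intersection: for every vertex, the bags containing it form a connected subtree. All three properties hold, so this is a valid tree decomposition of width max|bag| − 1 = 1, and hence tw(G) ≤ 1.

Yes; width 1.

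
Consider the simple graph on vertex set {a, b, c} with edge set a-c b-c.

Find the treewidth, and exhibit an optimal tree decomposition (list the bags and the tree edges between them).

The largest bag has 2 vertices, giving width 1; this decomposition certifies tw(G) ≤ 1. Since G has at least one edge (e.g. c–a), it is not an edgeless graph, so tw(G) ≥ 1. Therefore the treewidth is 1.

Treewidth 1.
Bags: B1 = {a, c}  B2 = {b, c}
Tree: B1–B2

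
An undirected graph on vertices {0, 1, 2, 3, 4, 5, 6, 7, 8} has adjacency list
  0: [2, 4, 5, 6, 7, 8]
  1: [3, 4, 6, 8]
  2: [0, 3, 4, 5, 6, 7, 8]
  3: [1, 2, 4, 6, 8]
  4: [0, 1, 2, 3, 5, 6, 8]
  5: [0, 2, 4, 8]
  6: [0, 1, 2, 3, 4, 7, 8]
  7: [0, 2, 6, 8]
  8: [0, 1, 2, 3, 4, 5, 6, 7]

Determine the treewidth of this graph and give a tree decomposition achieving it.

The largest bag has 5 vertices, giving width 4; this decomposition certifies tw(G) ≤ 4. On the other hand G contains the 5-clique {1, 3, 4, 6, 8}. A clique must lie in a single bag of any decomposition, so no decomposition can have width below 4. Hence tw(G) = 4 exactly.

Treewidth 4.
One optimal decomposition is:
Bags: B1 = {0, 2, 6, 7, 8}  B2 = {0, 2, 4, 6, 8}  B3 = {0, 2, 4, 5, 8}  B4 = {2, 3, 4, 6, 8}  B5 = {1, 3, 4, 6, 8}
Tree: B1–B2, B2–B3, B2–B4, B4–B5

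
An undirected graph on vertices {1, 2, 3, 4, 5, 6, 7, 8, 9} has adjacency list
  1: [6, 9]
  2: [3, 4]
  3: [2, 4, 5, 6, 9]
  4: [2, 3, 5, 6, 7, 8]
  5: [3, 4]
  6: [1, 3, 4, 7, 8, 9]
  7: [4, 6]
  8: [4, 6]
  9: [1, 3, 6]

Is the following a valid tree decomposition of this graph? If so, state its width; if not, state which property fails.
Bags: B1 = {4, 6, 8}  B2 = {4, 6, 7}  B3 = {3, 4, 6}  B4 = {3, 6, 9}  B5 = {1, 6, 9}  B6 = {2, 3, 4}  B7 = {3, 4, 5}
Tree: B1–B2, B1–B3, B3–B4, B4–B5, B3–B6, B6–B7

Yes; width 2.

Checking the three conditions: (i) the bags cover all of {1, 2, 3, 4, 5, 6, 7, 8, 9}; (ii) for each edge, some bag contains both endpoints; (iii) the bags containing any fixed vertex form a subtree. All hold, so the decomposition is valid with width 3 − 1 = 2.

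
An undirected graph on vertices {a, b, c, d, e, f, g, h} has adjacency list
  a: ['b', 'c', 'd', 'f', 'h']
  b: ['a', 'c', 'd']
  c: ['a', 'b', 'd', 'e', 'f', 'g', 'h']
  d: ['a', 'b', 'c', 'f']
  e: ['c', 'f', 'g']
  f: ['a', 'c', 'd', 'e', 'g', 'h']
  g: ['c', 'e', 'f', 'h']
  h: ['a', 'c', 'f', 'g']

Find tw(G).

3

A width-3 tree decomposition is:
Bags: B1 = {a, c, f, h}  B2 = {c, f, g, h}  B3 = {a, c, d, f}  B4 = {a, b, c, d}  B5 = {c, e, f, g}
Tree: B1–B2, B1–B3, B3–B4, B2–B5
Every bag has size at most 4, so the width is 4 − 1 = 3 and tw(G) ≤ 3. Conversely, {a, c, d, f} is a clique of size 4, and the vertices of any clique must share a bag in every tree decomposition; so some bag has ≥ 4 vertices and tw(G) ≥ 3. The upper and lower bounds meet at 3, so that is the treewidth.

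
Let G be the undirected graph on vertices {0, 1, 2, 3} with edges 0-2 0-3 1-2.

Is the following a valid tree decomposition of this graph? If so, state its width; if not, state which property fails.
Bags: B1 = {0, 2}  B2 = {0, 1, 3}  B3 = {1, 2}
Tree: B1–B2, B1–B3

No — bags containing vertex 1 are not connected in the tree.

A tree decomposition must satisfy three properties: every vertex lies in some bag; for every edge, both endpoints lie together in some bag; and for every vertex, the bags containing it form a connected subtree. Here bags containing vertex 1 are not connected in the tree, so the decomposition is invalid.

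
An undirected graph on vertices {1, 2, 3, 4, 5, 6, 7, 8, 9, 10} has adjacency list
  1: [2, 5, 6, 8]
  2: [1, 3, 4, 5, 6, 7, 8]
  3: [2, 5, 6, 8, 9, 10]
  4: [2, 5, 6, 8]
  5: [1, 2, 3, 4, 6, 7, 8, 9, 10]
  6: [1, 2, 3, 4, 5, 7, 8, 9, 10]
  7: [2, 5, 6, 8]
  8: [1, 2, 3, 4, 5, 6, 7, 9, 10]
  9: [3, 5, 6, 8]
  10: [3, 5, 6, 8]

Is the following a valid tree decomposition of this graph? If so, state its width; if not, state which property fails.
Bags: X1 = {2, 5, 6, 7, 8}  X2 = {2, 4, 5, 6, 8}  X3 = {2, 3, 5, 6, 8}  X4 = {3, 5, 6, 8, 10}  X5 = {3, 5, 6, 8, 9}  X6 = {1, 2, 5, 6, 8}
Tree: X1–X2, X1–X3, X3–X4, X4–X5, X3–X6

Every vertex of G appears in some bag (union = {1, 2, 3, 4, 5, 6, 7, 8, 9, 10}); every edge is covered by a bag; and for each vertex v the set of bags containing v is connected in the bag tree. The decomposition is therefore valid. The largest bag has 5 vertices, so the width is 4.

Yes; width 4.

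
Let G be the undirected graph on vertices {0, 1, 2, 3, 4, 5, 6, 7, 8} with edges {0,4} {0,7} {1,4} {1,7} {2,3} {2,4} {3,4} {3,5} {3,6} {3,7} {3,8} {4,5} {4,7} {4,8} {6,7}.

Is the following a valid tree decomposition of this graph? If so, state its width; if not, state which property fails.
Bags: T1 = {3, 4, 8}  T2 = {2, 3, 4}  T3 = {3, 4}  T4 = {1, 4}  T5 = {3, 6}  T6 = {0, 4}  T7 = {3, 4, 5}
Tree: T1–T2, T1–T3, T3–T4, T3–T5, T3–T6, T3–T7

No — vertex 7 appears in no bag.

A tree decomposition must satisfy three properties: every vertex lies in some bag; for every edge, both endpoints lie together in some bag; and for every vertex, the bags containing it form a connected subtree. Here vertex 7 appears in no bag, so the decomposition is invalid.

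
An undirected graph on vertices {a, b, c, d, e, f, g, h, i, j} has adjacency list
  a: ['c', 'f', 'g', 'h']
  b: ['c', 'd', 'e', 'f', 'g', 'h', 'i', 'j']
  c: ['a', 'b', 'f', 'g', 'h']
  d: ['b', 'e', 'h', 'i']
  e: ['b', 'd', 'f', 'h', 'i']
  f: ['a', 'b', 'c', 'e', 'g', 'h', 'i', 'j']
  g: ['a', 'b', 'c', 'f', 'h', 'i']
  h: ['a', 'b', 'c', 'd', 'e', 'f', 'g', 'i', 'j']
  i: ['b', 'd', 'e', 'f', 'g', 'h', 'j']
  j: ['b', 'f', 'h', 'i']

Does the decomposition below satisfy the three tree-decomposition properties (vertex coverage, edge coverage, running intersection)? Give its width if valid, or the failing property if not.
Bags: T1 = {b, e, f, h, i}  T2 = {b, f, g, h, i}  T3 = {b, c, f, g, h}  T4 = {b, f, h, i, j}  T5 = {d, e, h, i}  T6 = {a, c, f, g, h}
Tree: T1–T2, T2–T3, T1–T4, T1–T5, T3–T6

A tree decomposition must satisfy three properties: every vertex lies in some bag; for every edge, both endpoints lie together in some bag; and for every vertex, the bags containing it form a connected subtree. Here edge (b,d) lies in no bag, so the decomposition is invalid.

No — edge (b,d) lies in no bag.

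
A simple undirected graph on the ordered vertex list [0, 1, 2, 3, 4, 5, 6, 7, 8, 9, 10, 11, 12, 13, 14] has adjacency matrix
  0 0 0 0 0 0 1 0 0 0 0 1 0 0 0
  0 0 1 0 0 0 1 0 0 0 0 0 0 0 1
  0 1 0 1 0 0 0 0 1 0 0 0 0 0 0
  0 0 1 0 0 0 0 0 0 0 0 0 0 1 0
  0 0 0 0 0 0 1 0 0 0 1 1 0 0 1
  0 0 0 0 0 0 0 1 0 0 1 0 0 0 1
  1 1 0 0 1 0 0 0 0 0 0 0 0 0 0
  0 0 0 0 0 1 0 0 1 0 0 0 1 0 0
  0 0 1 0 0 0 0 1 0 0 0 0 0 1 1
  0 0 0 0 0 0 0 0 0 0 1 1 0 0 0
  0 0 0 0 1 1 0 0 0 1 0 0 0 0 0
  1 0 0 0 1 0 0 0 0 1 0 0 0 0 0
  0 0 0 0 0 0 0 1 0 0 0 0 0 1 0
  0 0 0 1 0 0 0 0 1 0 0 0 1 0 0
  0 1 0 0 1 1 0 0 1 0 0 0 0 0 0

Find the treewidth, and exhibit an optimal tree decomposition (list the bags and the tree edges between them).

Every bag has size at most 4, so the width is 4 − 1 = 3 and tw(G) ≤ 3. For the lower bound: the 4 vertex sets {3,12,13}, {2}, {8}, {1,5,7,14} are disjoint, each induces a connected subgraph, and every pair is joined by at least one edge of G. Contracting each set to a single vertex therefore yields K_{4} as a minor, and since treewidth is minor-monotone, tw(G) ≥ tw(K_{4}) = 3. The upper and lower bounds meet at 3, so that is the treewidth.

Treewidth 3.
One optimal decomposition is:
Bags: B1 = {2, 3, 12, 13}  B2 = {2, 8, 12, 13}  B3 = {2, 7, 8, 12}  B4 = {1, 2, 7, 8}  B5 = {1, 7, 8, 14}  B6 = {1, 5, 7, 14}  B7 = {1, 5, 6, 14}  B8 = {4, 5, 6, 14}  B9 = {4, 5, 6, 10}  B10 = {0, 4, 6, 10}  B11 = {0, 4, 10, 11}  B12 = {0, 9, 10, 11}
Tree: B1–B2, B2–B3, B3–B4, B4–B5, B5–B6, B6–B7, B7–B8, B8–B9, B9–B10, B10–B11, B11–B12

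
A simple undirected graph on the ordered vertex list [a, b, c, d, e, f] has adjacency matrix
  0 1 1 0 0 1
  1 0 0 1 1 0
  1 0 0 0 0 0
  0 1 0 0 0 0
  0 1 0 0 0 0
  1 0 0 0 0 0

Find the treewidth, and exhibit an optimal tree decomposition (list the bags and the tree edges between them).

Treewidth 1.
One optimal decomposition is:
Bags: B1 = {b, e}  B2 = {a, b}  B3 = {a, f}  B4 = {a, c}  B5 = {b, d}
Tree: B1–B2, B2–B3, B2–B4, B1–B5

The largest bag has 2 vertices, giving width 1; this decomposition certifies tw(G) ≤ 1. Any graph with an edge has treewidth ≥ 1, and G has the edge b–e. The upper and lower bounds meet at 1, so that is the treewidth.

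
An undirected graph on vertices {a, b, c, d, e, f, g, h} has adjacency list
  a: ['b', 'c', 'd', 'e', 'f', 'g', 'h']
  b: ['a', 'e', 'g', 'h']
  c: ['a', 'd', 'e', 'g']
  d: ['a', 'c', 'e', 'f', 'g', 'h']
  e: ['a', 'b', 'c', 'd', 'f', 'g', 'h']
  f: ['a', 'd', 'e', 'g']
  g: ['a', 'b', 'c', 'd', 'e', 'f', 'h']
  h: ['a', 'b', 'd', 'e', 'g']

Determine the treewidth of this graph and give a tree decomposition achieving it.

Treewidth 4.
One optimal decomposition is:
Bags: B1 = {a, c, d, e, g}  B2 = {a, d, e, f, g}  B3 = {a, d, e, g, h}  B4 = {a, b, e, g, h}
Tree: B1–B2, B1–B3, B3–B4

Every bag has size at most 5, so the width is 5 − 1 = 4 and tw(G) ≤ 4. Conversely, {a, d, e, g, h} is a clique of size 5, and the vertices of any clique must share a bag in every tree decomposition; so some bag has ≥ 5 vertices and tw(G) ≥ 4. Therefore the treewidth is 4.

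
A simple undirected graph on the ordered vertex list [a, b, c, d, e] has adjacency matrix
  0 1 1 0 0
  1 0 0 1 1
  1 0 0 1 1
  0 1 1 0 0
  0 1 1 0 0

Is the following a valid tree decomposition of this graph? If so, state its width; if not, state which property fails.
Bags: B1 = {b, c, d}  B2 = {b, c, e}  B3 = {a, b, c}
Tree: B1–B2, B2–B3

Every vertex of G appears in some bag (union = {a, b, c, d, e}); every edge is covered by a bag; and for each vertex v the set of bags containing v is connected in the bag tree. The decomposition is therefore valid. The largest bag has 3 vertices, so the width is 2.

Yes; width 2.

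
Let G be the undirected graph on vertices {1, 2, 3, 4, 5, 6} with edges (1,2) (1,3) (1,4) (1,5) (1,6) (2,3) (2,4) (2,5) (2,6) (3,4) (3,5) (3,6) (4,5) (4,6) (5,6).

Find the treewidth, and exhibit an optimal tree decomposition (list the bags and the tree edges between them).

With just one bag of size 6, the width is 6 − 1 = 5, so tw(G) ≤ 5. On the other hand G contains the 6-clique {1, 2, 3, 4, 5, 6}. A clique must lie in a single bag of any decomposition, so no decomposition can have width below 5. Therefore the treewidth is 5.

Treewidth 5.
One optimal decomposition is:
Bags: B1 = {1, 2, 3, 4, 5, 6}
Tree: (single bag)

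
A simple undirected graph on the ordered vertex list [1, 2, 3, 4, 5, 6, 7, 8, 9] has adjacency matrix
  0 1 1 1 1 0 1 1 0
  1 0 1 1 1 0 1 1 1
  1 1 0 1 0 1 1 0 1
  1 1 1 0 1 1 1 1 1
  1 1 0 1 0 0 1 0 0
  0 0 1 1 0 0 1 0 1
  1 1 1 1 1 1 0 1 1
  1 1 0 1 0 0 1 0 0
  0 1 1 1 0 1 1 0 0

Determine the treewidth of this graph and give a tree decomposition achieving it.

Every bag has size at most 5, so the width is 5 − 1 = 4 and tw(G) ≤ 4. On the other hand G contains the 5-clique {1, 2, 4, 7, 8}. A clique must lie in a single bag of any decomposition, so no decomposition can have width below 4. The upper and lower bounds meet at 4, so that is the treewidth.

Treewidth 4.
Bags: B1 = {1, 2, 3, 4, 7}  B2 = {1, 2, 4, 5, 7}  B3 = {2, 3, 4, 7, 9}  B4 = {1, 2, 4, 7, 8}  B5 = {3, 4, 6, 7, 9}
Tree: B1–B2, B1–B3, B2–B4, B3–B5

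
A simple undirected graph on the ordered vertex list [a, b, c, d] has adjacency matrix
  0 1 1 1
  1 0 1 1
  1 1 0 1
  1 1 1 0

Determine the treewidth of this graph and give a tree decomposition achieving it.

With just one bag of size 4, the width is 4 − 1 = 3, so tw(G) ≤ 3. For the lower bound, the 4 vertices {a, b, c, d} are pairwise adjacent, and any tree decomposition puts a clique entirely inside one bag — forcing width ≥ 3. The upper and lower bounds meet at 3, so that is the treewidth.

Treewidth 3.
One optimal decomposition is:
Bags: B1 = {a, b, c, d}
Tree: (single bag)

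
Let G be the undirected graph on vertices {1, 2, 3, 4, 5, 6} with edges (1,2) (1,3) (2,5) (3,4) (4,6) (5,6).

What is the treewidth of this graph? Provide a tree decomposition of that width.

Treewidth 2.
One such decomposition:
Bags: B1 = {1, 2, 3}  B2 = {2, 3, 4}  B3 = {2, 4, 6}  B4 = {2, 5, 6}
Tree: B1–B2, B2–B3, B3–B4

Every bag has size at most 3, so the width is 3 − 1 = 2 and tw(G) ≤ 2. Since 2–1–3–4–6–5–2 is a cycle in G, G is not acyclic. Forests are exactly the graphs of treewidth ≤ 1, so tw(G) ≥ 2. Combining the bounds, tw(G) = 2.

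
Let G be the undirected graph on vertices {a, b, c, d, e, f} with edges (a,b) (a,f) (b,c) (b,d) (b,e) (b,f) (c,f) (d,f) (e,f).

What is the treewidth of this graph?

A width-2 tree decomposition is:
Bags: B1 = {b, e, f}  B2 = {a, b, f}  B3 = {b, d, f}  B4 = {b, c, f}
Tree: B1–B2, B2–B3, B3–B4
The largest bag has 3 vertices, giving width 2; this decomposition certifies tw(G) ≤ 2. Conversely, {b, d, f} is a clique of size 3, and the vertices of any clique must share a bag in every tree decomposition; so some bag has ≥ 3 vertices and tw(G) ≥ 2. Combining the bounds, tw(G) = 2.

2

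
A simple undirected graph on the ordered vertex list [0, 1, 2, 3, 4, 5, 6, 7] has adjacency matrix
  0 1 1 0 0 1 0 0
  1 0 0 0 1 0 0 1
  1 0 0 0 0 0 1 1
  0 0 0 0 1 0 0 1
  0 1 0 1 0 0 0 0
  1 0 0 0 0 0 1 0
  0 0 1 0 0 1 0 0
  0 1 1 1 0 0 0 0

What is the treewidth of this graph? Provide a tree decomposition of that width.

The largest bag has 3 vertices, giving width 2; this decomposition certifies tw(G) ≤ 2. The edges 6–5–0–2–6 form a cycle, so G is not a tree and its treewidth is at least 2. Hence tw(G) = 2 exactly.

Treewidth 2.
One optimal decomposition is:
Bags: B1 = {2, 5, 6}  B2 = {0, 2, 5}  B3 = {0, 2, 7}  B4 = {0, 1, 7}  B5 = {1, 3, 7}  B6 = {1, 3, 4}
Tree: B1–B2, B2–B3, B3–B4, B4–B5, B5–B6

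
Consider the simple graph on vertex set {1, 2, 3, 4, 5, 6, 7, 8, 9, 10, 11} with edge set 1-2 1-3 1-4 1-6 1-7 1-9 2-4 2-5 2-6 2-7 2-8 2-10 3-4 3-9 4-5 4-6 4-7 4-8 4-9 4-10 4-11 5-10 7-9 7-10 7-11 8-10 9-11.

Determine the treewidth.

3

A width-3 tree decomposition is:
Bags: B1 = {1, 2, 4, 7}  B2 = {2, 4, 7, 10}  B3 = {1, 4, 7, 9}  B4 = {1, 2, 4, 6}  B5 = {1, 3, 4, 9}  B6 = {2, 4, 8, 10}  B7 = {4, 7, 9, 11}  B8 = {2, 4, 5, 10}
Tree: B1–B2, B1–B3, B1–B4, B3–B5, B2–B6, B3–B7, B2–B8
Every bag has size at most 4, so the width is 4 − 1 = 3 and tw(G) ≤ 3. For the lower bound, the 4 vertices {4, 7, 9, 11} are pairwise adjacent, and any tree decomposition puts a clique entirely inside one bag — forcing width ≥ 3. The upper and lower bounds meet at 3, so that is the treewidth.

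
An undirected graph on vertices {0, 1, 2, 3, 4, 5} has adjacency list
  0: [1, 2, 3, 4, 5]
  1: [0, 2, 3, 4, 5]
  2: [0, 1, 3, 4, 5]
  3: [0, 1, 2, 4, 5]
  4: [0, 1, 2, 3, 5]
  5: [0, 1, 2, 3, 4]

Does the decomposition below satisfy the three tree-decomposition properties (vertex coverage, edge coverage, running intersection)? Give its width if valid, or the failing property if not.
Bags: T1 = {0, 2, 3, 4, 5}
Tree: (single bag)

A tree decomposition must satisfy three properties: every vertex lies in some bag; for every edge, both endpoints lie together in some bag; and for every vertex, the bags containing it form a connected subtree. Here vertex 1 appears in no bag, so the decomposition is invalid.

No — vertex 1 appears in no bag.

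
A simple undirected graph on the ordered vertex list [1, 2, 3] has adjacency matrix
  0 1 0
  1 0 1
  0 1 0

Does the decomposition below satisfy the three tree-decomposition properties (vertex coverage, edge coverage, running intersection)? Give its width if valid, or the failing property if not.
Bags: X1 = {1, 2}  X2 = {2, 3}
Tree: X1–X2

Checking the three conditions: (i) the bags cover all of {1, 2, 3}; (ii) for each edge, some bag contains both endpoints; (iii) the bags containing any fixed vertex form a subtree. All hold, so the decomposition is valid with width 2 − 1 = 1.

Yes; width 1.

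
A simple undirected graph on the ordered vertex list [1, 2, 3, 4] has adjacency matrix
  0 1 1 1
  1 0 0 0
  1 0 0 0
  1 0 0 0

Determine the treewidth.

A width-1 tree decomposition is:
Bags: B1 = {1, 4}  B2 = {1, 3}  B3 = {1, 2}
Tree: B1–B2, B2–B3
Each bag holds 2 vertices, so the decomposition has width 1, which upper-bounds the treewidth. G has an edge, so its treewidth is at least 1. Combining the bounds, tw(G) = 1.

1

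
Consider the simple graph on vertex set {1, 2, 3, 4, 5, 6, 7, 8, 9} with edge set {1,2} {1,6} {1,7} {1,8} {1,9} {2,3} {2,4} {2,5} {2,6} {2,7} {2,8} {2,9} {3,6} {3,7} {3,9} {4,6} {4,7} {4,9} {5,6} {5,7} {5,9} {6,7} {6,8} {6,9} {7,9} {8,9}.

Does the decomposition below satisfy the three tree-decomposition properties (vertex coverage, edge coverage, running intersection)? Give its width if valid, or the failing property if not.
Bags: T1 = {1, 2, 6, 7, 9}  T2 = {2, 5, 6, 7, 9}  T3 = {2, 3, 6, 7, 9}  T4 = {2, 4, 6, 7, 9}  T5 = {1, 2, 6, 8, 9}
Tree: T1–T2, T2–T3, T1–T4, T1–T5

Vertex coverage: the bags together contain {1, 2, 3, 4, 5, 6, 7, 8, 9}, the full vertex set. Edge coverage: each edge of G has both endpoints in at least one bag. Running intersection: for every vertex, the bags containing it form a connected subtree. All three properties hold, so this is a valid tree decomposition of width max|bag| − 1 = 4, and hence tw(G) ≤ 4.

Yes; width 4.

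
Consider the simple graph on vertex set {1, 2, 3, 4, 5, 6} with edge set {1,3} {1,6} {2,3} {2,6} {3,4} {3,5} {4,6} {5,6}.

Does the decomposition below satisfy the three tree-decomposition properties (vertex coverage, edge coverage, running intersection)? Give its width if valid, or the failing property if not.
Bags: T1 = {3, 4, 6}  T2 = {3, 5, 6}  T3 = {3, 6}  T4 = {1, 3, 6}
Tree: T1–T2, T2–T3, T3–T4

A tree decomposition must satisfy three properties: every vertex lies in some bag; for every edge, both endpoints lie together in some bag; and for every vertex, the bags containing it form a connected subtree. Here vertex 2 appears in no bag, so the decomposition is invalid.

No — vertex 2 appears in no bag.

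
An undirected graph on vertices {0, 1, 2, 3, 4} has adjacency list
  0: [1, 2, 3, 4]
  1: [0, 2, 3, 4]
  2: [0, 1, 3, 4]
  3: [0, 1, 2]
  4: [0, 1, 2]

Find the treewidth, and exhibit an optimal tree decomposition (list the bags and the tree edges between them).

Treewidth 3.
Bags: B1 = {0, 1, 2, 4}  B2 = {0, 1, 2, 3}
Tree: B1–B2

The largest bag has 4 vertices, giving width 3; this decomposition certifies tw(G) ≤ 3. For the lower bound, the 4 vertices {0, 1, 2, 3} are pairwise adjacent, and any tree decomposition puts a clique entirely inside one bag — forcing width ≥ 3. The upper and lower bounds meet at 3, so that is the treewidth.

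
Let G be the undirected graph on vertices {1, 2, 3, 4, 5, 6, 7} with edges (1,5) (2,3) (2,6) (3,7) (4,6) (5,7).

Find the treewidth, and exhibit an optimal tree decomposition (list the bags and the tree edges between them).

Treewidth 1.
One optimal decomposition is:
Bags: B1 = {4, 6}  B2 = {2, 6}  B3 = {2, 3}  B4 = {3, 7}  B5 = {5, 7}  B6 = {1, 5}
Tree: B1–B2, B2–B3, B3–B4, B4–B5, B5–B6

Every bag has size at most 2, so the width is 2 − 1 = 1 and tw(G) ≤ 1. Since G has at least one edge (e.g. 4–6), it is not an edgeless graph, so tw(G) ≥ 1. Combining the bounds, tw(G) = 1.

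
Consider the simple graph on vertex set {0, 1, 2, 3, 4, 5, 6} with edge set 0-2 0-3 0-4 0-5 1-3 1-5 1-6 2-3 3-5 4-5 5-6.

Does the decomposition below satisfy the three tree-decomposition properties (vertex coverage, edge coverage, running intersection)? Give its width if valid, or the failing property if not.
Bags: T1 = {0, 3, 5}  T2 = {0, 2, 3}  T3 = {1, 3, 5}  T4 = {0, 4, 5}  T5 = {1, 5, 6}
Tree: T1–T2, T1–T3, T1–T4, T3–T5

Yes; width 2.

Every vertex of G appears in some bag (union = {0, 1, 2, 3, 4, 5, 6}); every edge is covered by a bag; and for each vertex v the set of bags containing v is connected in the bag tree. The decomposition is therefore valid. The largest bag has 3 vertices, so the width is 2.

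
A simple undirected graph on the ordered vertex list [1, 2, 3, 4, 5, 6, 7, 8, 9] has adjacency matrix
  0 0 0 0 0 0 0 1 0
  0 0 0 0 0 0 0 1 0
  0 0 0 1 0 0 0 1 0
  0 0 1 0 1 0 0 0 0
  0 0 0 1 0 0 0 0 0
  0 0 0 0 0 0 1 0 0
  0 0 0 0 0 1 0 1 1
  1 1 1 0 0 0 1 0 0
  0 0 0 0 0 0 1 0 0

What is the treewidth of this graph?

A width-1 tree decomposition is:
Bags: B1 = {7, 8}  B2 = {1, 8}  B3 = {3, 8}  B4 = {3, 4}  B5 = {4, 5}  B6 = {2, 8}  B7 = {6, 7}  B8 = {7, 9}
Tree: B1–B2, B1–B3, B3–B4, B4–B5, B3–B6, B1–B7, B7–B8
Every bag has size at most 2, so the width is 2 − 1 = 1 and tw(G) ≤ 1. G has an edge, so its treewidth is at least 1. Combining the bounds, tw(G) = 1.

1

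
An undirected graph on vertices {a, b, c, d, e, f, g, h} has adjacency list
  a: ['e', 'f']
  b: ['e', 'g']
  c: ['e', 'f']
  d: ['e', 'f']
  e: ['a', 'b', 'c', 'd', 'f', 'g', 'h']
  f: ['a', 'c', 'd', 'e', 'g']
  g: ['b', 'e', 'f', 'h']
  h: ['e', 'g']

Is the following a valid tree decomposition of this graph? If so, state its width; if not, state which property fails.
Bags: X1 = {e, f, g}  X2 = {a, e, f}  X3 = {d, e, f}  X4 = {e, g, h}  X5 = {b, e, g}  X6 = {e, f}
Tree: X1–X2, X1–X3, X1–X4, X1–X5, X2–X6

A tree decomposition must satisfy three properties: every vertex lies in some bag; for every edge, both endpoints lie together in some bag; and for every vertex, the bags containing it form a connected subtree. Here vertex c appears in no bag, so the decomposition is invalid.

No — vertex c appears in no bag.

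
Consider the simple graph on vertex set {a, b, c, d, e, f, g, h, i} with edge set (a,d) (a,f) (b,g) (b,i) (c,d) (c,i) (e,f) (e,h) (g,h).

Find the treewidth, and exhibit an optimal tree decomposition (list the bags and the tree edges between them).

Treewidth 2.
One optimal decomposition is:
Bags: B1 = {b, c, i}  B2 = {b, c, d}  B3 = {a, b, d}  B4 = {a, b, f}  B5 = {b, e, f}  B6 = {b, e, h}  B7 = {b, g, h}
Tree: B1–B2, B2–B3, B3–B4, B4–B5, B5–B6, B6–B7

The largest bag has 3 vertices, giving width 2; this decomposition certifies tw(G) ≤ 2. Since b–i–c–d–a–f–e–h–g–b is a cycle in G, G is not acyclic. Forests are exactly the graphs of treewidth ≤ 1, so tw(G) ≥ 2. Combining the bounds, tw(G) = 2.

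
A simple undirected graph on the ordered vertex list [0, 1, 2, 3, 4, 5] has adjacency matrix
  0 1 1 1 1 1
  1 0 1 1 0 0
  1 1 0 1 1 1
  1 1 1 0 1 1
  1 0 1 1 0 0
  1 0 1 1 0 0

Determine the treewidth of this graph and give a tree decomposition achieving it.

Treewidth 3.
Bags: B1 = {0, 2, 3, 4}  B2 = {0, 1, 2, 3}  B3 = {0, 2, 3, 5}
Tree: B1–B2, B2–B3

The largest bag has 4 vertices, giving width 3; this decomposition certifies tw(G) ≤ 3. For the lower bound, the 4 vertices {0, 1, 2, 3} are pairwise adjacent, and any tree decomposition puts a clique entirely inside one bag — forcing width ≥ 3. The upper and lower bounds meet at 3, so that is the treewidth.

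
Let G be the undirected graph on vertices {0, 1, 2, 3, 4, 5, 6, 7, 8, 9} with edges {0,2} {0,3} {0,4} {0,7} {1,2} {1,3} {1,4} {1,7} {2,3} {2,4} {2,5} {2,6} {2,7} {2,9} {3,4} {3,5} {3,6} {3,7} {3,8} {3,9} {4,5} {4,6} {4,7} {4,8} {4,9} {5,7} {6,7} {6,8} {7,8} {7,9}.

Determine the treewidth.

A width-4 tree decomposition is:
Bags: B1 = {2, 3, 4, 6, 7}  B2 = {3, 4, 6, 7, 8}  B3 = {2, 3, 4, 5, 7}  B4 = {1, 2, 3, 4, 7}  B5 = {0, 2, 3, 4, 7}  B6 = {2, 3, 4, 7, 9}
Tree: B1–B2, B1–B3, B1–B4, B1–B5, B5–B6
The largest bag has 5 vertices, giving width 4; this decomposition certifies tw(G) ≤ 4. Conversely, {3, 4, 6, 7, 8} is a clique of size 5, and the vertices of any clique must share a bag in every tree decomposition; so some bag has ≥ 5 vertices and tw(G) ≥ 4. Hence tw(G) = 4 exactly.

4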